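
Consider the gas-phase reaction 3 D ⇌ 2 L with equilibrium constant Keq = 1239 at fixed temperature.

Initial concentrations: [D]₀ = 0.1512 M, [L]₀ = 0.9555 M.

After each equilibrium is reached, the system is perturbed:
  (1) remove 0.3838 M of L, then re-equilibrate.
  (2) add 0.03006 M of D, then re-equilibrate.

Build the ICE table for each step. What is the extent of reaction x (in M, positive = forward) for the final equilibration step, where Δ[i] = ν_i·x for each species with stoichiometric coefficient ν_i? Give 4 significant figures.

Q₀ = 264.1 vs Keq = 1239 ⇒ Q<K, forward
Step 1:
                    D           L
  I            0.1512      0.9555
  C          -0.05844     0.03896
  E           0.09276      0.9945
  solve Keq expr → x = 0.01948; check Q = 1239
Then remove 0.3838 M of L.
Step 2:
                    D           L
  I           0.09276      0.6107
  C          -0.02455     0.01637
  E           0.06821       0.627
  solve Keq expr → x = 0.008185; check Q = 1239
Then add 0.03006 M of D.
Step 3:
                    D           L
  I           0.09827       0.627
  C          -0.02868     0.01912
  E           0.06959      0.6461
  solve Keq expr → x = 0.00956; check Q = 1239

x = 0.00956 M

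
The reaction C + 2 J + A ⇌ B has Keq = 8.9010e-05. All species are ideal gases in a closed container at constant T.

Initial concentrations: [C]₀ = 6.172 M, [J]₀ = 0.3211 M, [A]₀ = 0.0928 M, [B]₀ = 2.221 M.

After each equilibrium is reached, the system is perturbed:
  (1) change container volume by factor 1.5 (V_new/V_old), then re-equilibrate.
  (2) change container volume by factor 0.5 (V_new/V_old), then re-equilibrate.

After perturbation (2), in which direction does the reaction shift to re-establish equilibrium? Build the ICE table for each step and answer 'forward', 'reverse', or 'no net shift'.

Direction: forward

Q₀ = 37.61 vs Keq = 8.9010e-05 ⇒ Q>K, reverse
Step 1:
                    C           J           A           B
  I             6.172      0.3211      0.0928       2.221
  C             2.184       4.368       2.184      -2.184
  E             8.356       4.689       2.277     0.03722
  solve Keq expr → x = -2.184; check Q = 8.9010e-05
Then change container volume by factor 1.5 (V_new/V_old).
Step 2:
                    C           J           A           B
  I             5.571       3.126       1.518     0.02481
  C           0.01719     0.03438     0.01719    -0.01719
  E             5.588        3.16       1.535    0.007624
  solve Keq expr → x = -0.01719; check Q = 8.9010e-05
Then change container volume by factor 0.5 (V_new/V_old).
Step 3:
                    C           J           A           B
  I             11.18        6.32        3.07     0.01525
  C          -0.09501       -0.19    -0.09501     0.09501
  E             11.08        6.13       2.975      0.1103
  solve Keq expr → x = 0.09501; check Q = 8.9010e-05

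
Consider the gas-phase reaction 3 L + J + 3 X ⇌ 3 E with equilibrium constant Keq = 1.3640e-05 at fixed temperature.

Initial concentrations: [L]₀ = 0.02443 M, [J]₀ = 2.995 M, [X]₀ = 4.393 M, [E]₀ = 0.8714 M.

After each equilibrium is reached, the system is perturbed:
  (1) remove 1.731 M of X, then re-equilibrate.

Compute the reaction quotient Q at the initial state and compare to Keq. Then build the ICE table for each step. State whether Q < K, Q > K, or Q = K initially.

Q₀ = 178.7 vs Keq = 1.3640e-05 ⇒ Q>K, reverse
Step 1:
                   L          J          X          E
  init       0.02443      2.995      4.393     0.8714
  Δ           0.7339     0.2446     0.7339    -0.7339
  eq          0.7584       3.24      5.127     0.1375
  solve Keq expr → x = -0.2446; check Q = 1.3640e-05
Then remove 1.731 M of X.
Step 2:
                   L          J          X          E
  init        0.7584       3.24      3.396     0.1375
  Δ           0.0403    0.01343     0.0403    -0.0403
  eq          0.7987      3.253      3.436    0.09716
  solve Keq expr → x = -0.01343; check Q = 1.3640e-05

Q₀ = 178.7; Q > K (proceeds reverse)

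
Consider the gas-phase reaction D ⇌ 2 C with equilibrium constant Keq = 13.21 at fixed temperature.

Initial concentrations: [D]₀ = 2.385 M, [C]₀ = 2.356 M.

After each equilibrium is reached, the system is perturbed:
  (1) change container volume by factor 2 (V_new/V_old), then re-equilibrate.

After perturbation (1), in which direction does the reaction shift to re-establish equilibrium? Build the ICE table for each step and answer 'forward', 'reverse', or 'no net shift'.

Q₀ = 2.327 vs Keq = 13.21 ⇒ Q<K, forward
Step 1:
                   D          C
  Initial      2.385      2.356
  Change     -0.9778      1.956
  Equil        1.407      4.312
  solve Keq expr → x = 0.9778; check Q = 13.21
Then change container volume by factor 2 (V_new/V_old).
Step 2:
                   D          C
  Initial     0.7036      2.156
  Change     -0.2051     0.4103
  Equil       0.4985      2.566
  solve Keq expr → x = 0.2051; check Q = 13.21

Direction: forward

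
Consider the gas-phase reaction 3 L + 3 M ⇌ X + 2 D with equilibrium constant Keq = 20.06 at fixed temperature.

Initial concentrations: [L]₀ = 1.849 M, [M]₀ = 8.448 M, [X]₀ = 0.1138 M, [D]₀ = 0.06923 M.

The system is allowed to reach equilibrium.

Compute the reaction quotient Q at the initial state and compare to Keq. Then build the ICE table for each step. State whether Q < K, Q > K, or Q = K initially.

Q₀ = 1.4311e-07 vs Keq = 20.06 ⇒ Q<K, forward
Step 1:
                  L         M         X         D
  I           1.849     8.448    0.1138   0.06923
  C          -1.791    -1.791    0.5971     1.194
  E         0.05767     6.657    0.7109     1.263
  solve Keq expr → x = 0.5971; check Q = 20.06

Q₀ = 1.4311e-07; Q < K (proceeds forward)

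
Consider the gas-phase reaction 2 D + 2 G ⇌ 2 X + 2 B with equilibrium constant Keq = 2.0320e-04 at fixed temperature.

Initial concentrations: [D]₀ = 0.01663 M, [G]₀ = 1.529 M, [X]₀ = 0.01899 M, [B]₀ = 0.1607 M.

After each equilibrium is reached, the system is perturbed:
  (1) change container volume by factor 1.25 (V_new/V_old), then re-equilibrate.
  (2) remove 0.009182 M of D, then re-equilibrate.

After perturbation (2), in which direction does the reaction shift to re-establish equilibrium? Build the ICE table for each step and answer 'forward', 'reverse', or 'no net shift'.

Q₀ = 0.0144 vs Keq = 2.0320e-04 ⇒ Q>K, reverse
Step 1:
                    D           G           X           B
  I           0.01663       1.529     0.01899      0.1607
  C           0.01434     0.01434    -0.01434    -0.01434
  E           0.03097       1.543    0.004654      0.1464
  solve Keq expr → x = -0.007168; check Q = 2.0320e-04
Then change container volume by factor 1.25 (V_new/V_old).
Step 2:
                    D           G           X           B
  I           0.02477       1.235    0.003724      0.1171
  C                 0           0           0           0
  E           0.02477       1.235    0.003724      0.1171
  solve Keq expr → x = 0; check Q = 2.0320e-04
Then remove 0.009182 M of D.
Step 3:
                    D           G           X           B
  I           0.01559       1.235    0.003724      0.1171
  C          0.001175    0.001175   -0.001175   -0.001175
  E           0.01677       1.236    0.002548      0.1159
  solve Keq expr → x = -5.8774e-04; check Q = 2.0320e-04

Direction: reverse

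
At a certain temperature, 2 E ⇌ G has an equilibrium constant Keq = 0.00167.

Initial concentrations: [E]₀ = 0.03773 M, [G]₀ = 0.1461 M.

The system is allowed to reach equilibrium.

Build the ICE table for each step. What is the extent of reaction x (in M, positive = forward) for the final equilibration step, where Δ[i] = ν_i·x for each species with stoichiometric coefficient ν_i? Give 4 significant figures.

x = -0.1459 M

Q₀ = 102.6 vs Keq = 0.00167 ⇒ Q>K, reverse
Step 1:
                   E          G
  I          0.03773     0.1461
  C           0.2918    -0.1459
  E           0.3296 1.8139e-04
  solve Keq expr → x = -0.1459; check Q = 0.00167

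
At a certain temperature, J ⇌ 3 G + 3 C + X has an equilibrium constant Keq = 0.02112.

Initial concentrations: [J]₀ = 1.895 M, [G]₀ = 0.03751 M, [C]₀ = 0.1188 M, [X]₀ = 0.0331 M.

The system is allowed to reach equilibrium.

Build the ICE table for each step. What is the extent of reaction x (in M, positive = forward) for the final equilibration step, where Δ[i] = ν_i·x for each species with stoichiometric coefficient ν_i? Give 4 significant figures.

x = 0.2153 M

Q₀ = 1.5456e-09 vs Keq = 0.02112 ⇒ Q<K, forward
Step 1:
                  J         G         C         X
  I           1.895   0.03751    0.1188    0.0331
  C         -0.2153     0.646     0.646    0.2153
  E            1.68    0.6835    0.7648    0.2484
  solve Keq expr → x = 0.2153; check Q = 0.02112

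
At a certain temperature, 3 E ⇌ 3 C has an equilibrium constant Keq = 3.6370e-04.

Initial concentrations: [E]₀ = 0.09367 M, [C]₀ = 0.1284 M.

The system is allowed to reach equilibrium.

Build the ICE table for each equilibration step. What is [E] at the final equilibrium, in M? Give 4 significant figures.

Q₀ = 2.576 vs Keq = 3.6370e-04 ⇒ Q>K, reverse
Step 1:
                    E           C
  Initial     0.09367      0.1284
  Change       0.1136     -0.1136
  Equil        0.2073      0.0148
  solve Keq expr → x = -0.03787; check Q = 3.6370e-04

[E]_eq = 0.2073 M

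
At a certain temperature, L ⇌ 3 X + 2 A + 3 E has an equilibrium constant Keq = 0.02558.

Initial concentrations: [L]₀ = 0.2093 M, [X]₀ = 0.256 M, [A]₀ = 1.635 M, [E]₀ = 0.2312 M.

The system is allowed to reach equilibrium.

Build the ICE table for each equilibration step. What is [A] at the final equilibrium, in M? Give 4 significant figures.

[A]_eq = 1.7 M

Q₀ = 0.002648 vs Keq = 0.02558 ⇒ Q<K, forward
Step 1:
                  L         X         A         E
  Initial    0.2093     0.256     1.635    0.2312
  Change   -0.03246   0.09738   0.06492   0.09738
  Equil      0.1768    0.3534       1.7    0.3286
  solve Keq expr → x = 0.03246; check Q = 0.02558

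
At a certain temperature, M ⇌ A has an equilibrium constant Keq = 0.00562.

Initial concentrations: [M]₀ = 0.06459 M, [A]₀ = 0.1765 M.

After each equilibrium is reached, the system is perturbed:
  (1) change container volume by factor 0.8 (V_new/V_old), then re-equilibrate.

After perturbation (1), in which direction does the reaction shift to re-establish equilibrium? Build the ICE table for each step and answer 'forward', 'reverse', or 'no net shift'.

Direction: no net shift

Q₀ = 2.733 vs Keq = 0.00562 ⇒ Q>K, reverse
Step 1:
                   M          A
  init       0.06459     0.1765
  Δ           0.1752    -0.1752
  eq          0.2397   0.001347
  solve Keq expr → x = -0.1752; check Q = 0.00562
Then change container volume by factor 0.8 (V_new/V_old).
Step 2:
                   M          A
  init        0.2997   0.001684
  Δ                0          0
  eq          0.2997   0.001684
  solve Keq expr → x = 0; check Q = 0.00562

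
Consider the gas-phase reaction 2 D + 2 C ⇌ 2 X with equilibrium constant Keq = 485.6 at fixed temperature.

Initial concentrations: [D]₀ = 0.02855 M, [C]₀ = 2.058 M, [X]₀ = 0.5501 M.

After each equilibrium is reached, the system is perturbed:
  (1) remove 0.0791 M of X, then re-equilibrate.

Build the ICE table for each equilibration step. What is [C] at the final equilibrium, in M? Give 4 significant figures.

[C]_eq = 2.04 M

Q₀ = 87.66 vs Keq = 485.6 ⇒ Q<K, forward
Step 1:
                  D         C         X
  I         0.02855     2.058    0.5501
  C        -0.01597  -0.01597   0.01597
  E         0.01258     2.042    0.5661
  solve Keq expr → x = 0.007985; check Q = 485.6
Then remove 0.0791 M of X.
Step 2:
                  D         C         X
  I         0.01258     2.042     0.487
  C       -0.001711 -0.001711  0.001711
  E         0.01087      2.04    0.4887
  solve Keq expr → x = 8.5535e-04; check Q = 485.6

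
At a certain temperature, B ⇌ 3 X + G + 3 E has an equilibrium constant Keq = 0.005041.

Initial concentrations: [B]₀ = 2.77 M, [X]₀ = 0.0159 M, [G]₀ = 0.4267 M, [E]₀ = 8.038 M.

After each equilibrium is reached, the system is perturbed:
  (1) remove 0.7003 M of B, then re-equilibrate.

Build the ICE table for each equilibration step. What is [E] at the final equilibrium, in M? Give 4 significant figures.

Q₀ = 3.2157e-04 vs Keq = 0.005041 ⇒ Q<K, forward
Step 1:
                    B           X           G           E
  I              2.77      0.0159      0.4267       8.038
  C         -0.007833      0.0235    0.007833      0.0235
  E             2.762      0.0394      0.4345       8.062
  solve Keq expr → x = 0.007833; check Q = 0.005041
Then remove 0.7003 M of B.
Step 2:
                    B           X           G           E
  I             2.062      0.0394      0.4345       8.062
  C          0.001201   -0.003603   -0.001201   -0.003603
  E             2.063      0.0358      0.4333       8.058
  solve Keq expr → x = -0.001201; check Q = 0.005041

[E]_eq = 8.058 M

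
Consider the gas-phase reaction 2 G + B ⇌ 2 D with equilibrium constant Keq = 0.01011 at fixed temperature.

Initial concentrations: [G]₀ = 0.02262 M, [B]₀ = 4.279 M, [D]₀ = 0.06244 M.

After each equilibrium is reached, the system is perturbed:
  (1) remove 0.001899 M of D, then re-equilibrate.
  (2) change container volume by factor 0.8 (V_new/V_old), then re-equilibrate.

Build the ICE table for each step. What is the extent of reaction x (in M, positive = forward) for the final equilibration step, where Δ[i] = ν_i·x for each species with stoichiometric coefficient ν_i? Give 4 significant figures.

x = 8.5785e-04 M

Q₀ = 1.781 vs Keq = 0.01011 ⇒ Q>K, reverse
Step 1:
                  G         B         D
  init      0.02262     4.279   0.06244
  Δ         0.04776   0.02388  -0.04776
  eq        0.07038     4.303   0.01468
  solve Keq expr → x = -0.02388; check Q = 0.01011
Then remove 0.001899 M of D.
Step 2:
                  G         B         D
  init      0.07038     4.303   0.01278
  Δ        -0.00157 -7.8510e-04   0.00157
  eq        0.06881     4.302   0.01435
  solve Keq expr → x = 7.8510e-04; check Q = 0.01011
Then change container volume by factor 0.8 (V_new/V_old).
Step 3:
                  G         B         D
  init      0.08601     5.378   0.01794
  Δ       -0.001716 -8.5785e-04  0.001716
  eq         0.0843     5.377   0.01965
  solve Keq expr → x = 8.5785e-04; check Q = 0.01011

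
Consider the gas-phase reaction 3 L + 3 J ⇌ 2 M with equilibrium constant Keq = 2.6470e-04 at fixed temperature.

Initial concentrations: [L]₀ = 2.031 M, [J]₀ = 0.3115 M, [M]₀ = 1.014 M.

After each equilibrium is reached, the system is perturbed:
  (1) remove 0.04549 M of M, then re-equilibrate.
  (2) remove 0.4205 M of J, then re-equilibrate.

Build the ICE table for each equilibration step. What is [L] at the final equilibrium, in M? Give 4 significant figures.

Q₀ = 4.06 vs Keq = 2.6470e-04 ⇒ Q>K, reverse
Step 1:
                  L         J         M
  init        2.031    0.3115     1.014
  Δ           1.241     1.241   -0.8276
  eq          3.272     1.553    0.1864
  solve Keq expr → x = -0.4138; check Q = 2.6470e-04
Then remove 0.04549 M of M.
Step 2:
                  L         J         M
  init        3.272     1.553    0.1409
  Δ        -0.04911  -0.04911   0.03274
  eq          3.223     1.504    0.1736
  solve Keq expr → x = 0.01637; check Q = 2.6470e-04
Then remove 0.4205 M of J.
Step 3:
                  L         J         M
  init        3.223     1.083    0.1736
  Δ         0.07743   0.07743  -0.05162
  eq          3.301     1.161     0.122
  solve Keq expr → x = -0.02581; check Q = 2.6470e-04

[L]_eq = 3.301 M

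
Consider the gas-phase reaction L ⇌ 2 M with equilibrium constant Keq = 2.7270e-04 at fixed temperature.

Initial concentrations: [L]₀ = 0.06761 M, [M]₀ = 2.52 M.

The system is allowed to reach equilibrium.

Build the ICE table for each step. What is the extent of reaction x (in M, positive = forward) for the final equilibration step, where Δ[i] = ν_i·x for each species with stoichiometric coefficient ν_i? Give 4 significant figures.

x = -1.251 M

Q₀ = 93.93 vs Keq = 2.7270e-04 ⇒ Q>K, reverse
Step 1:
                   L          M
  Initial    0.06761       2.52
  Change       1.251     -2.501
  Equil        1.318    0.01896
  solve Keq expr → x = -1.251; check Q = 2.7270e-04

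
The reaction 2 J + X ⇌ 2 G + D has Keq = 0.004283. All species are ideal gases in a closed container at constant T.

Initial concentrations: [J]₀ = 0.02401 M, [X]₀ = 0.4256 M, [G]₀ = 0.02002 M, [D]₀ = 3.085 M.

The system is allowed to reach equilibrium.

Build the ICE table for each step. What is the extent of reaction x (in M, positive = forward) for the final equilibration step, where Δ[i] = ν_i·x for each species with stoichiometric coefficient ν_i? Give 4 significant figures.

Q₀ = 5.04 vs Keq = 0.004283 ⇒ Q>K, reverse
Step 1:
                  J         X         G         D
  Initial   0.02401    0.4256   0.02002     3.085
  Change    0.01896  0.009481  -0.01896 -0.009481
  Equil     0.04297    0.4351  0.001058     3.076
  solve Keq expr → x = -0.009481; check Q = 0.004283

x = -0.009481 M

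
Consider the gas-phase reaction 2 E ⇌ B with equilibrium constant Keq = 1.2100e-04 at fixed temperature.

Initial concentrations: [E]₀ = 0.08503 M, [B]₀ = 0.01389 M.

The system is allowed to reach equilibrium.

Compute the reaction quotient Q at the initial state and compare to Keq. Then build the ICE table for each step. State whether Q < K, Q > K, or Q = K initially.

Q₀ = 1.921; Q > K (proceeds reverse)

Q₀ = 1.921 vs Keq = 1.2100e-04 ⇒ Q>K, reverse
Step 1:
                  E         B
  I         0.08503   0.01389
  C         0.02778  -0.01389
  E          0.1128 1.5398e-06
  solve Keq expr → x = -0.01389; check Q = 1.2100e-04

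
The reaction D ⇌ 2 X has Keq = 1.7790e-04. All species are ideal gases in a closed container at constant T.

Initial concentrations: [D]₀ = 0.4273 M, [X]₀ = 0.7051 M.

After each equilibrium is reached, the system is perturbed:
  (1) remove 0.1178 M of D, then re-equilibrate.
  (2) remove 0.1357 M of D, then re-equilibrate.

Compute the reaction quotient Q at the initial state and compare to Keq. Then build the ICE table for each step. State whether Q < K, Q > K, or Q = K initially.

Q₀ = 1.164; Q > K (proceeds reverse)

Q₀ = 1.164 vs Keq = 1.7790e-04 ⇒ Q>K, reverse
Step 1:
                  D         X
  init       0.4273    0.7051
  Δ          0.3467   -0.6934
  eq          0.774   0.01173
  solve Keq expr → x = -0.3467; check Q = 1.7790e-04
Then remove 0.1178 M of D.
Step 2:
                  D         X
  init       0.6562   0.01173
  Δ       4.6300e-04 -9.2600e-04
  eq         0.6566   0.01081
  solve Keq expr → x = -4.6300e-04; check Q = 1.7790e-04
Then remove 0.1357 M of D.
Step 3:
                  D         X
  init       0.5209   0.01081
  Δ       5.8796e-04 -0.001176
  eq         0.5215  0.009632
  solve Keq expr → x = -5.8796e-04; check Q = 1.7790e-04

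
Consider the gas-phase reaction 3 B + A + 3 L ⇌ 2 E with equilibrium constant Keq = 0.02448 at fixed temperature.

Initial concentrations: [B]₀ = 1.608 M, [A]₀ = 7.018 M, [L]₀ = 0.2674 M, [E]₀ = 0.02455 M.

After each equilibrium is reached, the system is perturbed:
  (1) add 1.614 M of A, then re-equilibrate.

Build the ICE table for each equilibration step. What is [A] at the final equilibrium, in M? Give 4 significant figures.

Q₀ = 0.00108 vs Keq = 0.02448 ⇒ Q<K, forward
Step 1:
                  B         A         L         E
  I           1.608     7.018    0.2674   0.02455
  C        -0.06842  -0.02281  -0.06842   0.04561
  E            1.54     6.995     0.199   0.07016
  solve Keq expr → x = 0.02281; check Q = 0.02448
Then add 1.614 M of A.
Step 2:
                  B         A         L         E
  I            1.54     8.609     0.199   0.07016
  C       -0.005801 -0.001934 -0.005801  0.003867
  E           1.534     8.607    0.1932   0.07403
  solve Keq expr → x = 0.001934; check Q = 0.02448

[A]_eq = 8.607 M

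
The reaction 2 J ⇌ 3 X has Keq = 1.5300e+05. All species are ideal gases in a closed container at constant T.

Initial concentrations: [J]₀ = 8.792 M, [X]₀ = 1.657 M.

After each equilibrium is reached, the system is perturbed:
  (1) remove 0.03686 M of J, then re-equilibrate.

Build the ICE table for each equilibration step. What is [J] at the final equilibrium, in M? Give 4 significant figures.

Q₀ = 0.05886 vs Keq = 1.5300e+05 ⇒ Q<K, forward
Step 1:
                    J           X
  I             8.792       1.657
  C            -8.649       12.97
  E            0.1431       14.63
  solve Keq expr → x = 4.324; check Q = 1.5300e+05
Then remove 0.03686 M of J.
Step 2:
                    J           X
  I            0.1062       14.63
  C           0.03607     -0.0541
  E            0.1423       14.58
  solve Keq expr → x = -0.01803; check Q = 1.5300e+05

[J]_eq = 0.1423 M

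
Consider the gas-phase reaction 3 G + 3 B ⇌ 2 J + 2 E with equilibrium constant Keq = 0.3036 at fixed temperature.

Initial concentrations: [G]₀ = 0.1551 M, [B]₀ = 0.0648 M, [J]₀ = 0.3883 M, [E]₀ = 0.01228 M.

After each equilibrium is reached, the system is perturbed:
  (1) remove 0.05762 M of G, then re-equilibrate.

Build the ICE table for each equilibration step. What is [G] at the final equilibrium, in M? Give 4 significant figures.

[G]_eq = 0.1139 M

Q₀ = 22.4 vs Keq = 0.3036 ⇒ Q>K, reverse
Step 1:
                  G         B         J         E
  Initial    0.1551    0.0648    0.3883   0.01228
  Change    0.01497   0.01497 -0.009979 -0.009979
  Equil      0.1701   0.07977    0.3783  0.002301
  solve Keq expr → x = -0.004989; check Q = 0.3036
Then remove 0.05762 M of G.
Step 2:
                  G         B         J         E
  Initial    0.1124   0.07977    0.3783  0.002301
  Change     0.0015    0.0015 -9.9997e-04 -9.9997e-04
  Equil      0.1139   0.08127    0.3773  0.001301
  solve Keq expr → x = -4.9998e-04; check Q = 0.3036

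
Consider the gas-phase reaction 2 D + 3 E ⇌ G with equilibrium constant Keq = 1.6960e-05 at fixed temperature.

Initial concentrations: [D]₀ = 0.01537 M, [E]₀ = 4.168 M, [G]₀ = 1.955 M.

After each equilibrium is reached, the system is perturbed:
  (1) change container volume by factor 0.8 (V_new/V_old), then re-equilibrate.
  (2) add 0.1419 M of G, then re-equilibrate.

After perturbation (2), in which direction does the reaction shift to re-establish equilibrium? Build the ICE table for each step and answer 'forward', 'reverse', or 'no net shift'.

Direction: reverse

Q₀ = 114.3 vs Keq = 1.6960e-05 ⇒ Q>K, reverse
Step 1:
                  D         E         G
  Initial   0.01537     4.168     1.955
  Change      3.544     5.315    -1.772
  Equil       3.559     9.483    0.1832
  solve Keq expr → x = -1.772; check Q = 1.6960e-05
Then change container volume by factor 0.8 (V_new/V_old).
Step 2:
                  D         E         G
  Initial     4.449     11.85     0.229
  Change    -0.3619   -0.5428    0.1809
  Equil       4.087     11.31      0.41
  solve Keq expr → x = 0.1809; check Q = 1.6960e-05
Then add 0.1419 M of G.
Step 3:
                  D         E         G
  Initial     4.087     11.31    0.5519
  Change     0.1604    0.2406  -0.08022
  Equil       4.247     11.55    0.4716
  solve Keq expr → x = -0.08022; check Q = 1.6960e-05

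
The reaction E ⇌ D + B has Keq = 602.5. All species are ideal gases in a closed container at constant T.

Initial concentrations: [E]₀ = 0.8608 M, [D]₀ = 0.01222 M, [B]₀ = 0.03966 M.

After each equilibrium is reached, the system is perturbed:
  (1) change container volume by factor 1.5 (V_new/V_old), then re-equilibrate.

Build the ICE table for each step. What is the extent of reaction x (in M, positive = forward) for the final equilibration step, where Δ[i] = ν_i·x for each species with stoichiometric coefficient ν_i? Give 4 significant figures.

Q₀ = 5.6302e-04 vs Keq = 602.5 ⇒ Q<K, forward
Step 1:
                    E           D           B
  init         0.8608     0.01222     0.03966
  Δ           -0.8595      0.8595      0.8595
  eq         0.001301      0.8717      0.8992
  solve Keq expr → x = 0.8595; check Q = 602.5
Then change container volume by factor 1.5 (V_new/V_old).
Step 2:
                    E           D           B
  init     8.6729e-04      0.5811      0.5994
  Δ       -2.8853e-04  2.8853e-04  2.8853e-04
  eq       5.7876e-04      0.5814      0.5997
  solve Keq expr → x = 2.8853e-04; check Q = 602.5

x = 2.8853e-04 M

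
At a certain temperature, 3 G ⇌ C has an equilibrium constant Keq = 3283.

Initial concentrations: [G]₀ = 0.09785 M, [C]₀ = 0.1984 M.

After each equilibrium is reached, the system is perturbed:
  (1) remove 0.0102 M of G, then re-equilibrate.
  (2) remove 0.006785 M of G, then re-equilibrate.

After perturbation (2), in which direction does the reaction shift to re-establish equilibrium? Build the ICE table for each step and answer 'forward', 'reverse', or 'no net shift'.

Direction: reverse

Q₀ = 211.8 vs Keq = 3283 ⇒ Q<K, forward
Step 1:
                    G           C
  init        0.09785      0.1984
  Δ          -0.05738     0.01913
  eq          0.04047      0.2175
  solve Keq expr → x = 0.01913; check Q = 3283
Then remove 0.0102 M of G.
Step 2:
                    G           C
  init        0.03027      0.2175
  Δ          0.009992   -0.003331
  eq          0.04026      0.2142
  solve Keq expr → x = -0.003331; check Q = 3283
Then remove 0.006785 M of G.
Step 3:
                    G           C
  init        0.03347      0.2142
  Δ          0.006646   -0.002215
  eq          0.04012       0.212
  solve Keq expr → x = -0.002215; check Q = 3283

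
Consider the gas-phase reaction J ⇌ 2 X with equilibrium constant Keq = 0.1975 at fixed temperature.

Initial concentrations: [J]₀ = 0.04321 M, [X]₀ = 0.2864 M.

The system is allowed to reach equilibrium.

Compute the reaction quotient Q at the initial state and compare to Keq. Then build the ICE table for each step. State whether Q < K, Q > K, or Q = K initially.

Q₀ = 1.898 vs Keq = 0.1975 ⇒ Q>K, reverse
Step 1:
                  J         X
  I         0.04321    0.2864
  C         0.06882   -0.1376
  E           0.112    0.1488
  solve Keq expr → x = -0.06882; check Q = 0.1975

Q₀ = 1.898; Q > K (proceeds reverse)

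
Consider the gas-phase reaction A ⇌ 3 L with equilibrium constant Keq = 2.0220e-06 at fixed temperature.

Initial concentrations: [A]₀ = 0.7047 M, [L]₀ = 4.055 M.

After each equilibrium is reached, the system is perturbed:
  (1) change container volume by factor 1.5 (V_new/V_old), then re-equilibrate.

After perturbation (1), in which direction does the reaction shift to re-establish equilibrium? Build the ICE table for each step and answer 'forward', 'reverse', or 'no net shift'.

Q₀ = 94.62 vs Keq = 2.0220e-06 ⇒ Q>K, reverse
Step 1:
                  A         L
  I          0.7047     4.055
  C           1.346    -4.039
  E           2.051   0.01607
  solve Keq expr → x = -1.346; check Q = 2.0220e-06
Then change container volume by factor 1.5 (V_new/V_old).
Step 2:
                  A         L
  I           1.367   0.01071
  C       -0.001107  0.003321
  E           1.366   0.01403
  solve Keq expr → x = 0.001107; check Q = 2.0220e-06

Direction: forward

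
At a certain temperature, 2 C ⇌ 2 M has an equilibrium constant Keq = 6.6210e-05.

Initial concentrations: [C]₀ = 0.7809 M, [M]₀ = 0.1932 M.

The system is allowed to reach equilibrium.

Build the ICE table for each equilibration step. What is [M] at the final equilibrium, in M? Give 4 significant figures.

[M]_eq = 0.007862 M

Q₀ = 0.06121 vs Keq = 6.6210e-05 ⇒ Q>K, reverse
Step 1:
                   C          M
  I           0.7809     0.1932
  C           0.1853    -0.1853
  E           0.9662   0.007862
  solve Keq expr → x = -0.09267; check Q = 6.6210e-05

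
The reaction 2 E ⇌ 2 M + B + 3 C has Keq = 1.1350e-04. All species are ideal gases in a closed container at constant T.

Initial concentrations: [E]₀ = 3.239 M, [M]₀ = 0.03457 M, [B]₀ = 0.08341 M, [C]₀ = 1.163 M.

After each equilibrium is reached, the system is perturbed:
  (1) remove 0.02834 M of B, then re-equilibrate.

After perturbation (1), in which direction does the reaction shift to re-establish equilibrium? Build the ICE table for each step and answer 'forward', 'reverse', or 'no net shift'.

Q₀ = 1.4946e-05 vs Keq = 1.1350e-04 ⇒ Q<K, forward
Step 1:
                   E          M          B          C
  init         3.239    0.03457    0.08341      1.163
  Δ          -0.0428     0.0428     0.0214     0.0642
  eq           3.196    0.07737     0.1048      1.227
  solve Keq expr → x = 0.0214; check Q = 1.1350e-04
Then remove 0.02834 M of B.
Step 2:
                   E          M          B          C
  init         3.196    0.07737    0.07647      1.227
  Δ        -0.008986   0.008986   0.004493    0.01348
  eq           3.187    0.08635    0.08096      1.241
  solve Keq expr → x = 0.004493; check Q = 1.1350e-04

Direction: forward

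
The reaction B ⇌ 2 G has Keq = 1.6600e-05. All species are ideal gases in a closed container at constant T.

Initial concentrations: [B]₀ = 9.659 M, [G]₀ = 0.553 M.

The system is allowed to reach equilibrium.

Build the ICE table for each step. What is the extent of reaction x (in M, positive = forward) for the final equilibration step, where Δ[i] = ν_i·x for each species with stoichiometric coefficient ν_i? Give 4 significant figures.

Q₀ = 0.03166 vs Keq = 1.6600e-05 ⇒ Q>K, reverse
Step 1:
                   B          G
  I            9.659      0.553
  C           0.2701    -0.5402
  E            9.929    0.01284
  solve Keq expr → x = -0.2701; check Q = 1.6600e-05

x = -0.2701 M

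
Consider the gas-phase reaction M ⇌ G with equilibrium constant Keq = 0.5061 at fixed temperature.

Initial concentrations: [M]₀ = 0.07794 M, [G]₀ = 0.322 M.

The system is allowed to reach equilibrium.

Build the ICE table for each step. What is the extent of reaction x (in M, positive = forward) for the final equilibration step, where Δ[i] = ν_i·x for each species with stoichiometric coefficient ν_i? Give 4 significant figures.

x = -0.1876 M

Q₀ = 4.131 vs Keq = 0.5061 ⇒ Q>K, reverse
Step 1:
                   M          G
  I          0.07794      0.322
  C           0.1876    -0.1876
  E           0.2655     0.1344
  solve Keq expr → x = -0.1876; check Q = 0.5061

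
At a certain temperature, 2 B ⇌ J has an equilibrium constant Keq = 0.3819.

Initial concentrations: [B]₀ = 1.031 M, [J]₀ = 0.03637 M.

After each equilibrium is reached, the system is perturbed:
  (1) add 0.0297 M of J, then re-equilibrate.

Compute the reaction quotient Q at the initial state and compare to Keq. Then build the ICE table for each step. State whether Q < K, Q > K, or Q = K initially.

Q₀ = 0.03422; Q < K (proceeds forward)

Q₀ = 0.03422 vs Keq = 0.3819 ⇒ Q<K, forward
Step 1:
                  B         J
  init        1.031   0.03637
  Δ         -0.3168    0.1584
  eq         0.7142    0.1948
  solve Keq expr → x = 0.1584; check Q = 0.3819
Then add 0.0297 M of J.
Step 2:
                  B         J
  init       0.7142    0.2245
  Δ         0.02812  -0.01406
  eq         0.7423    0.2104
  solve Keq expr → x = -0.01406; check Q = 0.3819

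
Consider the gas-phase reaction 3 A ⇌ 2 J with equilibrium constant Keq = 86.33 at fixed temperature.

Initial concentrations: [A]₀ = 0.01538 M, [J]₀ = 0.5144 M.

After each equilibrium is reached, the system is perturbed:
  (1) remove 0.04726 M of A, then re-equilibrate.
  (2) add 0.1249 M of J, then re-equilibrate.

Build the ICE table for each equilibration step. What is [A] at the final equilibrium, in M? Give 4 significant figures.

Q₀ = 7.2733e+04 vs Keq = 86.33 ⇒ Q>K, reverse
Step 1:
                  A         J
  I         0.01538    0.5144
  C          0.1151   -0.0767
  E          0.1304    0.4377
  solve Keq expr → x = -0.03835; check Q = 86.33
Then remove 0.04726 M of A.
Step 2:
                  A         J
  I         0.08318    0.4377
  C         0.04168  -0.02779
  E          0.1249    0.4099
  solve Keq expr → x = -0.01389; check Q = 86.33
Then add 0.1249 M of J.
Step 3:
                  A         J
  I          0.1249    0.5348
  C         0.02154  -0.01436
  E          0.1464    0.5204
  solve Keq expr → x = -0.007181; check Q = 86.33

[A]_eq = 0.1464 M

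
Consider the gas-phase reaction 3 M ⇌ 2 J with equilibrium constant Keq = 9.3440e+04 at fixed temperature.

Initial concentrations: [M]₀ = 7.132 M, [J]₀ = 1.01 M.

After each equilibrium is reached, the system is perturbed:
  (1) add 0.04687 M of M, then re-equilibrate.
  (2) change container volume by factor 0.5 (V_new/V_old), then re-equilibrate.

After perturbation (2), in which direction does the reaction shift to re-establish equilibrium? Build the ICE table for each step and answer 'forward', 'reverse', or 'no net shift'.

Direction: forward

Q₀ = 0.002812 vs Keq = 9.3440e+04 ⇒ Q<K, forward
Step 1:
                    M           J
  init          7.132        1.01
  Δ            -7.062       4.708
  eq          0.07046       5.718
  solve Keq expr → x = 2.354; check Q = 9.3440e+04
Then add 0.04687 M of M.
Step 2:
                    M           J
  init         0.1173       5.718
  Δ          -0.04661     0.03108
  eq          0.07072       5.749
  solve Keq expr → x = 0.01554; check Q = 9.3440e+04
Then change container volume by factor 0.5 (V_new/V_old).
Step 3:
                    M           J
  init         0.1414        11.5
  Δ          -0.02905     0.01937
  eq           0.1124       11.52
  solve Keq expr → x = 0.009684; check Q = 9.3440e+04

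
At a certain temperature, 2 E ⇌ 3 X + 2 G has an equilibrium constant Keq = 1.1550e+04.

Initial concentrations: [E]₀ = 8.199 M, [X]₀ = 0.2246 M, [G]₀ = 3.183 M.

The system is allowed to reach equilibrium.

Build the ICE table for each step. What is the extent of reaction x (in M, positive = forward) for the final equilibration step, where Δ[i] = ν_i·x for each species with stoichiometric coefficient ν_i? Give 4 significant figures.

x = 2.947 M

Q₀ = 0.001708 vs Keq = 1.1550e+04 ⇒ Q<K, forward
Step 1:
                   E          X          G
  I            8.199     0.2246      3.183
  C           -5.894      8.841      5.894
  E            2.305      9.065      9.077
  solve Keq expr → x = 2.947; check Q = 1.1550e+04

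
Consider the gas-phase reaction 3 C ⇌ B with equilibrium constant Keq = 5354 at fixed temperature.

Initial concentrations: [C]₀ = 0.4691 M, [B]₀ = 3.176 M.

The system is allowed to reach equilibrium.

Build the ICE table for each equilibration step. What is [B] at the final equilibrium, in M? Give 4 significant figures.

Q₀ = 30.77 vs Keq = 5354 ⇒ Q<K, forward
Step 1:
                  C         B
  I          0.4691     3.176
  C          -0.384     0.128
  E         0.08514     3.304
  solve Keq expr → x = 0.128; check Q = 5354

[B]_eq = 3.304 M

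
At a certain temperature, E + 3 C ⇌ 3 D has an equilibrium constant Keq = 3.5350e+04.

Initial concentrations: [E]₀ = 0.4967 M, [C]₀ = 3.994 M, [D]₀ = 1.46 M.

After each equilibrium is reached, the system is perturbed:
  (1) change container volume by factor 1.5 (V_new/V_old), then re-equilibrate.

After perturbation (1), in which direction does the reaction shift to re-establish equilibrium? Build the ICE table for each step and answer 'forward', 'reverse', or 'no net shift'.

Direction: reverse

Q₀ = 0.09834 vs Keq = 3.5350e+04 ⇒ Q<K, forward
Step 1:
                   E          C          D
  init        0.4967      3.994       1.46
  Δ          -0.4967      -1.49       1.49
  eq      4.6253e-05      2.504       2.95
  solve Keq expr → x = 0.4967; check Q = 3.5350e+04
Then change container volume by factor 1.5 (V_new/V_old).
Step 2:
                   E          C          D
  init    3.0835e-05      1.669      1.967
  Δ       1.5410e-05 4.6231e-05 -4.6231e-05
  eq      4.6246e-05      1.669      1.967
  solve Keq expr → x = -1.5410e-05; check Q = 3.5350e+04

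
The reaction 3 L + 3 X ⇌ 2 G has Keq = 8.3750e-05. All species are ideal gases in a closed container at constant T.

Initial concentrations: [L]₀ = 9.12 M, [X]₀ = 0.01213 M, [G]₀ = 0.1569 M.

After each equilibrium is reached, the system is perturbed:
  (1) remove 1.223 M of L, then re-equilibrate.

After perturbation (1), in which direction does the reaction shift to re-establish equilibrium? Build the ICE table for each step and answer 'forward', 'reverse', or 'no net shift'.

Q₀ = 18.18 vs Keq = 8.3750e-05 ⇒ Q>K, reverse
Step 1:
                   L          X          G
  init          9.12    0.01213     0.1569
  Δ           0.1978     0.1978    -0.1319
  eq           9.318     0.2099    0.02504
  solve Keq expr → x = -0.06593; check Q = 8.3750e-05
Then remove 1.223 M of L.
Step 2:
                   L          X          G
  init         8.095     0.2099    0.02504
  Δ         0.005835   0.005835   -0.00389
  eq           8.101     0.2158    0.02115
  solve Keq expr → x = -0.001945; check Q = 8.3750e-05

Direction: reverse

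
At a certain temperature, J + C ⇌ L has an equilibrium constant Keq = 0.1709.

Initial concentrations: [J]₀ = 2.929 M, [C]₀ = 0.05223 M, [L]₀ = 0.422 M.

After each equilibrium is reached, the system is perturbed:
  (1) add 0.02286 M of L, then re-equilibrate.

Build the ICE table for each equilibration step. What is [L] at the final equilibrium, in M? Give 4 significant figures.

[L]_eq = 0.1757 M

Q₀ = 2.759 vs Keq = 0.1709 ⇒ Q>K, reverse
Step 1:
                   J          C          L
  I            2.929    0.05223      0.422
  C           0.2549     0.2549    -0.2549
  E            3.184     0.3071     0.1671
  solve Keq expr → x = -0.2549; check Q = 0.1709
Then add 0.02286 M of L.
Step 2:
                   J          C          L
  I            3.184     0.3071       0.19
  C           0.0143     0.0143    -0.0143
  E            3.198     0.3214     0.1757
  solve Keq expr → x = -0.0143; check Q = 0.1709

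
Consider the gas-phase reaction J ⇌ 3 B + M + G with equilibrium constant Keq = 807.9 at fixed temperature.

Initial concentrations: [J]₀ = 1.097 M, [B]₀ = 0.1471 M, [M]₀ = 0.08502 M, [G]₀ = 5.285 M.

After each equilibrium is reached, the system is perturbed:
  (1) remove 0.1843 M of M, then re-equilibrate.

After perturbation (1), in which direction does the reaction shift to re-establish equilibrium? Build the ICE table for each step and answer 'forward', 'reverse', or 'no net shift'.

Direction: forward

Q₀ = 0.001304 vs Keq = 807.9 ⇒ Q<K, forward
Step 1:
                   J          B          M          G
  I            1.097     0.1471    0.08502      5.285
  C           -0.913      2.739      0.913      0.913
  E            0.184      2.886      0.998      6.198
  solve Keq expr → x = 0.913; check Q = 807.9
Then remove 0.1843 M of M.
Step 2:
                   J          B          M          G
  I            0.184      2.886     0.8137      6.198
  C         -0.01999    0.05997    0.01999    0.01999
  E            0.164      2.946     0.8337      6.218
  solve Keq expr → x = 0.01999; check Q = 807.9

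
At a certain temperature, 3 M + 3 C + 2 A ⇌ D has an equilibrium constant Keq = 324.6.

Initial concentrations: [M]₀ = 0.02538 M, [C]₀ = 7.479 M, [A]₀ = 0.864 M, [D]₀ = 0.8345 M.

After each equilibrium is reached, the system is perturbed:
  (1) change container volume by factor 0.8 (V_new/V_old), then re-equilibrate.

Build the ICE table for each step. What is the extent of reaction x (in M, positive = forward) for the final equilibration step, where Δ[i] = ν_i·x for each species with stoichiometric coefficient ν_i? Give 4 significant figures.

Q₀ = 163.5 vs Keq = 324.6 ⇒ Q<K, forward
Step 1:
                   M          C          A          D
  init       0.02538      7.479      0.864     0.8345
  Δ        -0.005107  -0.005107  -0.003405   0.001702
  eq         0.02027      7.474     0.8606     0.8362
  solve Keq expr → x = 0.001702; check Q = 324.6
Then change container volume by factor 0.8 (V_new/V_old).
Step 2:
                   M          C          A          D
  init       0.02534      9.342      1.076      1.045
  Δ         -0.01019   -0.01019  -0.006792   0.003396
  eq         0.01515      9.332      1.069      1.049
  solve Keq expr → x = 0.003396; check Q = 324.6

x = 0.003396 M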